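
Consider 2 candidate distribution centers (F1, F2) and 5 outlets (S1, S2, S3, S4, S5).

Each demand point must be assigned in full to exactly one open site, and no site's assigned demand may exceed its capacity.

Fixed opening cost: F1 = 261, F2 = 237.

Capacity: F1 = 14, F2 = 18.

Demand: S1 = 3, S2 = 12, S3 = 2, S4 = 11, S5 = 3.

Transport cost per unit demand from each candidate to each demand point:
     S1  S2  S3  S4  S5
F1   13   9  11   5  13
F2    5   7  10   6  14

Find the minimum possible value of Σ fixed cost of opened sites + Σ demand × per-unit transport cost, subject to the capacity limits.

711

Open {F1, F2}; cheapest assignment that respects the capacities:
  F1 (cap 14, load 14): S4, S5 — cost 11×5 + 3×13 = 94
  F2 (cap 18, load 17): S1, S2, S3 — cost 3×5 + 12×7 + 2×10 = 119
  Shipping 213, fixed 498 → total 711.
  Any other capacity-feasible assignment to {F1, F2} ships for at least 213.
Total demand is 31 and no other set of sites has combined capacity ≥ 31, so {F1, F2} is the only feasible choice of open sites. Minimum: 711.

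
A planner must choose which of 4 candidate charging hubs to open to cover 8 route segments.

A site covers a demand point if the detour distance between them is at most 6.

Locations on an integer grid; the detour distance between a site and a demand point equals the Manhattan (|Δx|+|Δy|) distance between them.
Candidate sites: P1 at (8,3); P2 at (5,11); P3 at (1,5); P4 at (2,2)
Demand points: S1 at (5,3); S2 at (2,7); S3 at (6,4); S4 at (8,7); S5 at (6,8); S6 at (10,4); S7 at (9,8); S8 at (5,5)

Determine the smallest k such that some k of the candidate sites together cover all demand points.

Coverage sets (demand points within 6 of each site):
  P1: {S1, S3, S4, S6, S7, S8}
  P2: {S5, S8}
  P3: {S1, S2, S3, S8}
  P4: {S1, S2, S3, S8}
No 2 sites suffice: every size-2 union leaves at least one demand point uncovered.
But {P1, P2, P3} covers everything, so the minimum is 3.

3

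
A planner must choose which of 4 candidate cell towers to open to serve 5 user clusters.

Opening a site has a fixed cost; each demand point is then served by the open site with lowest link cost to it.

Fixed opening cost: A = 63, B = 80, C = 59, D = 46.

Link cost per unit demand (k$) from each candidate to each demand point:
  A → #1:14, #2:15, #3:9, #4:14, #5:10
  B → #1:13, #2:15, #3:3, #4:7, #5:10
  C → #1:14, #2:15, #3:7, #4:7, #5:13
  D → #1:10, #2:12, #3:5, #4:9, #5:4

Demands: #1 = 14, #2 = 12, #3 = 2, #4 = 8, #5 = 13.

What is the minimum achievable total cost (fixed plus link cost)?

Open {D}: assign each demand point to its cheapest open site.
  #1→D 14×10=140, #2→D 12×12=144, #3→D 2×5=10, #4→D 8×9=72, #5→D 13×4=52
  link cost 418, fixed 46 → total 464.
Compare {C, D}: link cost 402 + fixed 105 = 507.
Compare {B, D}: link cost 398 + fixed 126 = 524.
Compare {A, D}: link cost 418 + fixed 109 = 527.
All other subsets cost ≥ 507. Minimum total cost: 464.

464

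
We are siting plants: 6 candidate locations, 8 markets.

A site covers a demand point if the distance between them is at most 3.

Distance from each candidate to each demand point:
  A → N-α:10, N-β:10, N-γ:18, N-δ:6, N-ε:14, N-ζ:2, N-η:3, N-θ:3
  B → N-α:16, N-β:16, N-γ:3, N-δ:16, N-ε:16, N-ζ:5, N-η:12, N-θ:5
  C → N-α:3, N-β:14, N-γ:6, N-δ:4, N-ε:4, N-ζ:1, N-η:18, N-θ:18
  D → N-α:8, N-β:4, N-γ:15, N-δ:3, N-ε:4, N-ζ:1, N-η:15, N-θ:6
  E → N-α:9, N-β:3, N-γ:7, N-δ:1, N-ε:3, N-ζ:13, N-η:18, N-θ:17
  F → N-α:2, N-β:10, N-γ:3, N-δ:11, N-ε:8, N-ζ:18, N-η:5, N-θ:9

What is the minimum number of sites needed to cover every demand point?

3

Coverage sets (demand points within 3 of each site):
  A: {N-ζ, N-η, N-θ}
  B: {N-γ}
  C: {N-α, N-ζ}
  D: {N-δ, N-ζ}
  E: {N-β, N-δ, N-ε}
  F: {N-α, N-γ}
No 2 sites suffice: every size-2 union leaves at least one demand point uncovered.
But {A, E, F} covers everything, so the minimum is 3.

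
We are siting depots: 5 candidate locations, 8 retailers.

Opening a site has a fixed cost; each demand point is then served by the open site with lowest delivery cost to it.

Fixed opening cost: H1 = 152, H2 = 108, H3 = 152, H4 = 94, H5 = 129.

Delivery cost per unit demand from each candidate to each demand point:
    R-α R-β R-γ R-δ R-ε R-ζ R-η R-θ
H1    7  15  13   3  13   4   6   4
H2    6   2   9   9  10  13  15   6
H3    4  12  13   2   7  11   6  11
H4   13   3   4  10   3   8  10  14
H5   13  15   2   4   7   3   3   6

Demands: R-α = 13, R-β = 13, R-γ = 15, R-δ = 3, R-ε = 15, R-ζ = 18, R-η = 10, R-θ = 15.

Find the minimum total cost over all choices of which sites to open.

Open {H2, H5}: assign each demand point to its cheapest open site.
  R-α→H2 13×6=78, R-β→H2 13×2=26, R-γ→H5 15×2=30, R-δ→H5 3×4=12, R-ε→H5 15×7=105, R-ζ→H5 18×3=54, R-η→H5 10×3=30, R-θ→H2 15×6=90
  delivery cost 425, fixed 237 → total 662.
Compare {H1, H4}: delivery cost 436 + fixed 246 = 682.
Compare {H4, H5}: delivery cost 469 + fixed 223 = 692.
Compare {H2, H4, H5}: delivery cost 365 + fixed 331 = 696.
All other subsets cost ≥ 682. Minimum total cost: 662.

662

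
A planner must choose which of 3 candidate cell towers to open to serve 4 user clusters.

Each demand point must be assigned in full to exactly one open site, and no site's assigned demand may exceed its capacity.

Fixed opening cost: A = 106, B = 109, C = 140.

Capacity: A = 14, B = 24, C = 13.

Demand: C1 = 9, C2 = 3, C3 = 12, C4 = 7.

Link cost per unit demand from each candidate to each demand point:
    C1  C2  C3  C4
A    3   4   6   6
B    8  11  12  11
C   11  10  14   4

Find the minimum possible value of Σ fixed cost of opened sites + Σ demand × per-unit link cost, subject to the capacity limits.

469

Open {A, B}; cheapest assignment that respects the capacities:
  A (cap 14, load 12): C3 — cost 12×6 = 72
  B (cap 24, load 19): C1, C2, C4 — cost 9×8 + 3×11 + 7×11 = 182
  Shipping 254, fixed 215 → total 469.
  Any other capacity-feasible assignment to {A, B} ships for at least 254.
Compare {B, C}: its best feasible assignment gives total 523.
Compare {A, B, C}: its best feasible assignment gives total 557.
Every other set of open sites that can feasibly serve all demand totals ≥ 523 even under its best assignment. Minimum: 469.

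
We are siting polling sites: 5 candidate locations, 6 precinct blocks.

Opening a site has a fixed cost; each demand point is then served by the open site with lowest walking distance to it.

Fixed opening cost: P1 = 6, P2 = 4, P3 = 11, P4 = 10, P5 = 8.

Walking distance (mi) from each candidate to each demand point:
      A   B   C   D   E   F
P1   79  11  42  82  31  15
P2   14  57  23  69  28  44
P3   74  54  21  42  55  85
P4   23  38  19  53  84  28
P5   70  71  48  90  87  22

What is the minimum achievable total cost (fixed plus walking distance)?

152

Open {P1, P2, P3}: assign each demand point to its cheapest open site.
  A→P2 14, B→P1 11, C→P3 21, D→P3 42, E→P2 28, F→P1 15
  walking distance 131, fixed 21 → total 152.
Compare {P1, P2, P4}: walking distance 140 + fixed 20 = 160.
Compare {P1, P2, P3, P4}: walking distance 129 + fixed 31 = 160.
Compare {P1, P2, P3, P5}: walking distance 131 + fixed 29 = 160.
All other subsets cost ≥ 160. Minimum total cost: 152.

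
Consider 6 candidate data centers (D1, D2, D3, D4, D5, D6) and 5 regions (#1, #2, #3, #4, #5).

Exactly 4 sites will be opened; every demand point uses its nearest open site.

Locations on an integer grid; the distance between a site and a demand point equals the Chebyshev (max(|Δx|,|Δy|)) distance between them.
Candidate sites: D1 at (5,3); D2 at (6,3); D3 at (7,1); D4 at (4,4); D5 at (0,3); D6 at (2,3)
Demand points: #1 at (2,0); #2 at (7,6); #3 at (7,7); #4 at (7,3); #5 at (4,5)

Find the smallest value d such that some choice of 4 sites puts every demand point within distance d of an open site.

3

Open {D1, D2, D3, D4}.
  Farthest demand point is #1 at distance 3 (to D1); all others are ≤ 3.
With {D1, D2, D4, D5} the worst case is 3.
With {D1, D2, D4, D6} the worst case is 3.
No size-4 selection achieves below 3.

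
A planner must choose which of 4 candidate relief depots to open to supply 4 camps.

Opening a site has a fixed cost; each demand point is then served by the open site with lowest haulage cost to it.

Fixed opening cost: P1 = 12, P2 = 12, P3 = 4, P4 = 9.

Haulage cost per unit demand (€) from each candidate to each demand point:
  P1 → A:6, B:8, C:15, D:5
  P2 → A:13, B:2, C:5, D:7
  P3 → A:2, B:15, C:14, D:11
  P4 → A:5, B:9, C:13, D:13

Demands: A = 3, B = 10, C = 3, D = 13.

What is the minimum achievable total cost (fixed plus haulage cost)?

134

Open {P1, P2, P3}: assign each demand point to its cheapest open site.
  A→P3 3×2=6, B→P2 10×2=20, C→P2 3×5=15, D→P1 13×5=65
  haulage cost 106, fixed 28 → total 134.
Compare {P1, P2}: haulage cost 118 + fixed 24 = 142.
Compare {P1, P2, P3, P4}: haulage cost 106 + fixed 37 = 143.
Compare {P2, P3}: haulage cost 132 + fixed 16 = 148.
All other subsets cost ≥ 142. Minimum total cost: 134.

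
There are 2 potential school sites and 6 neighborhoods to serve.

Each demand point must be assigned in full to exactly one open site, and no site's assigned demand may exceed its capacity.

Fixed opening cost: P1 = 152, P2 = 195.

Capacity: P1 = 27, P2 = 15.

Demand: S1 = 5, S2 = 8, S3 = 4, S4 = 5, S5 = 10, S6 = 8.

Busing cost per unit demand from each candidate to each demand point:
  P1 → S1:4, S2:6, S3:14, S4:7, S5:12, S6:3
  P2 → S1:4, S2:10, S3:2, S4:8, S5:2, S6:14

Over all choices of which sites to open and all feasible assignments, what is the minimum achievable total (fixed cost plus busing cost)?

502

Open {P1, P2}; cheapest assignment that respects the capacities:
  P1 (cap 27, load 26): S1, S2, S4, S6 — cost 5×4 + 8×6 + 5×7 + 8×3 = 127
  P2 (cap 15, load 14): S3, S5 — cost 4×2 + 10×2 = 28
  Shipping 155, fixed 347 → total 502.
  Any other capacity-feasible assignment to {P1, P2} ships for at least 155.
Total demand is 40 and no other set of sites has combined capacity ≥ 40, so {P1, P2} is the only feasible choice of open sites. Minimum: 502.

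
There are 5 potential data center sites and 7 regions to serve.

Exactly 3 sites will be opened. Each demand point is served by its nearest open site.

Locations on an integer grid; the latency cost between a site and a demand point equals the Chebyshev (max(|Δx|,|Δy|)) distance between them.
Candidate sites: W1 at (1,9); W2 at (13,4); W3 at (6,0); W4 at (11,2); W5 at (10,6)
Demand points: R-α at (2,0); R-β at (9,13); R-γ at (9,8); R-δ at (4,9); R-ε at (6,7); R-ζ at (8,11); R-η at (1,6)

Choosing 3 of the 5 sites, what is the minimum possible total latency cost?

Open {W1, W3, W5}.
  R-α→W3 4, R-β→W5 7, R-γ→W5 2, R-δ→W1 3, R-ε→W5 4, R-ζ→W5 5, R-η→W1 3  ⇒ total 28.
Compare {W1, W2, W5}: total 32.
Compare {W1, W4, W5}: total 32.
No size-3 selection does better; minimum is 28.

28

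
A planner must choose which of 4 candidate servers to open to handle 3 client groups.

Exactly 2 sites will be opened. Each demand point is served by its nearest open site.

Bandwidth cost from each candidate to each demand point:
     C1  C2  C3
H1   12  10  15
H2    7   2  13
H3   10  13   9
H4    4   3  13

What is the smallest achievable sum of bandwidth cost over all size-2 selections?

Open {H3, H4}.
  C1→H4 4, C2→H4 3, C3→H3 9  ⇒ total 16.
Compare {H2, H3}: total 18.
Compare {H2, H4}: total 19.
No size-2 selection does better; minimum is 16.

16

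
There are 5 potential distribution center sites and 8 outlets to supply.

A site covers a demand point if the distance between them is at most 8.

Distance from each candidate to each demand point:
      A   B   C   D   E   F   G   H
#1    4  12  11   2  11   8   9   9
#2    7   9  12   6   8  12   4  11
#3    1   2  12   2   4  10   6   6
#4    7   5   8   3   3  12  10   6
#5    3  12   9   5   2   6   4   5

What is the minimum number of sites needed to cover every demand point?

Coverage sets (demand points within 8 of each site):
  #1: {A, D, F}
  #2: {A, D, E, G}
  #3: {A, B, D, E, G, H}
  #4: {A, B, C, D, E, H}
  #5: {A, D, E, F, G, H}
No single site covers all 8 demand points.
But {#4, #5} covers everything, so the minimum is 2.

2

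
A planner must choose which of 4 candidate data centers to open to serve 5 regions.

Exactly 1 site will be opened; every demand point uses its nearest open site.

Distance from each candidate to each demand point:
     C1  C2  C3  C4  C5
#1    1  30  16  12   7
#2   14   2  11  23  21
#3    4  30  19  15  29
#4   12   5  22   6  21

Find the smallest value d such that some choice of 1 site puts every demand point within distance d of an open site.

Open {#4}.
  Farthest demand point is C3 at distance 22 (to #4); all others are ≤ 22.
With {#2} the worst case is 23.
With {#1} the worst case is 30.
No size-1 selection achieves below 22.

22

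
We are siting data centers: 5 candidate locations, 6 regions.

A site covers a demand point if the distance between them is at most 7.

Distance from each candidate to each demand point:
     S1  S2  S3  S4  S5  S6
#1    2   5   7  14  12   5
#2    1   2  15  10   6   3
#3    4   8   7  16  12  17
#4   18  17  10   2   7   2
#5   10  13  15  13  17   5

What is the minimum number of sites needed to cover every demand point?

Coverage sets (demand points within 7 of each site):
  #1: {S1, S2, S3, S6}
  #2: {S1, S2, S5, S6}
  #3: {S1, S3}
  #4: {S4, S5, S6}
  #5: {S6}
No single site covers all 6 demand points.
But {#1, #4} covers everything, so the minimum is 2.

2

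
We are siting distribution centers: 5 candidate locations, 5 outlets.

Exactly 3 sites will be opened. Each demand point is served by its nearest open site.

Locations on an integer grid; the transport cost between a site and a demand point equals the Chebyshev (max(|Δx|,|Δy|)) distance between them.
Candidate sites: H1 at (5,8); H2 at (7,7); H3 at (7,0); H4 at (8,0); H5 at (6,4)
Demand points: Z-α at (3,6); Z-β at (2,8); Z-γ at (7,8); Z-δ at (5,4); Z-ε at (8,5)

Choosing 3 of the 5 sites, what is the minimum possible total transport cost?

Open {H1, H2, H5}.
  Z-α→H1 2, Z-β→H1 3, Z-γ→H2 1, Z-δ→H5 1, Z-ε→H2 2  ⇒ total 9.
Compare {H1, H3, H5}: total 10.
Compare {H1, H4, H5}: total 10.
No size-3 selection does better; minimum is 9.

9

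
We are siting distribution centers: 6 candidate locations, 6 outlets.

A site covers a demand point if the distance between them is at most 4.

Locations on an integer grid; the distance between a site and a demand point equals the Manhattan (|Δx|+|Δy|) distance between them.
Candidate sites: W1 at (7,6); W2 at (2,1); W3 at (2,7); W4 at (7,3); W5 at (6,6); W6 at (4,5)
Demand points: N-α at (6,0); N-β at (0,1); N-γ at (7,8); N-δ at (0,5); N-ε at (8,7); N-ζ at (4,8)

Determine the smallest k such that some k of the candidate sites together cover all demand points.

4

Coverage sets (demand points within 4 of each site):
  W1: {N-γ, N-ε}
  W2: {N-β}
  W3: {N-δ, N-ζ}
  W4: {N-α}
  W5: {N-γ, N-ε, N-ζ}
  W6: {N-δ, N-ζ}
No 3 sites suffice: every size-3 union leaves at least one demand point uncovered.
But {W1, W2, W3, W4} covers everything, so the minimum is 4.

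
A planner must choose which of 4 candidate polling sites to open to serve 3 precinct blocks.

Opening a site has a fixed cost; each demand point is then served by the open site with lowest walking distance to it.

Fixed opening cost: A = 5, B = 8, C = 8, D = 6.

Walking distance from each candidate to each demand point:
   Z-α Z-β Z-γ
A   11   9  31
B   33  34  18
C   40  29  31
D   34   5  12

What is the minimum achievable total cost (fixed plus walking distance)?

39

Open {A, D}: assign each demand point to its cheapest open site.
  Z-α→A 11, Z-β→D 5, Z-γ→D 12
  walking distance 28, fixed 11 → total 39.
Compare {A, B, D}: walking distance 28 + fixed 19 = 47.
Compare {A, C, D}: walking distance 28 + fixed 19 = 47.
Compare {A, B}: walking distance 38 + fixed 13 = 51.
All other subsets cost ≥ 47. Minimum total cost: 39.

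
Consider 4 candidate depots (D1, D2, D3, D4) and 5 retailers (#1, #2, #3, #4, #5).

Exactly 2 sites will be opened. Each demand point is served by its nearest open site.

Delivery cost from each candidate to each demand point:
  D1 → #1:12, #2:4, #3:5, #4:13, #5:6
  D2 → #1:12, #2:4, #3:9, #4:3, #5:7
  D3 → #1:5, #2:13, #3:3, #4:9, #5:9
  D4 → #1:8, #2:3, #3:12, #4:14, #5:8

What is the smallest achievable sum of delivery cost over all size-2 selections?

Open {D2, D3}.
  #1→D3 5, #2→D2 4, #3→D3 3, #4→D2 3, #5→D2 7  ⇒ total 22.
Compare {D1, D3}: total 27.
Compare {D3, D4}: total 28.
No size-2 selection does better; minimum is 22.

22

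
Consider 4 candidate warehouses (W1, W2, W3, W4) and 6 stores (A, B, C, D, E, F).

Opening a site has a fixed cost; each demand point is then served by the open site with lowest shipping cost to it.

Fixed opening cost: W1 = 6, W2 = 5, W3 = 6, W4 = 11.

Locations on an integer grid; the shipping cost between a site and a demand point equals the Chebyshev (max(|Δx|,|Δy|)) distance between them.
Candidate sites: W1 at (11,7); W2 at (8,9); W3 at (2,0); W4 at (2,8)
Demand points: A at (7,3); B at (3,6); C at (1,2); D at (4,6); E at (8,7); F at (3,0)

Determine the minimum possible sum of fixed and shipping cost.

30

Open {W2, W3}: assign each demand point to its cheapest open site.
  A→W3 5, B→W2 5, C→W3 2, D→W2 4, E→W2 2, F→W3 1
  shipping cost 19, fixed 11 → total 30.
Compare {W3}: shipping cost 27 + fixed 6 = 33.
Compare {W1, W3}: shipping cost 22 + fixed 12 = 34.
Compare {W3, W4}: shipping cost 18 + fixed 17 = 35.
All other subsets cost ≥ 33. Minimum total cost: 30.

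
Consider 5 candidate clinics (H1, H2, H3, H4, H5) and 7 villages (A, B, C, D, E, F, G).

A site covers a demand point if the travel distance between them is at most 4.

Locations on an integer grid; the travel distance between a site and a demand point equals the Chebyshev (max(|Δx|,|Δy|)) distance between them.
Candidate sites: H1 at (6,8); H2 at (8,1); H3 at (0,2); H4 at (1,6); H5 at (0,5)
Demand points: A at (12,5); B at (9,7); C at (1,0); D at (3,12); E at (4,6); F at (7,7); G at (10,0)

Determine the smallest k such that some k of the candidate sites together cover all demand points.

3

Coverage sets (demand points within 4 of each site):
  H1: {B, D, E, F}
  H2: {A, G}
  H3: {C, E}
  H4: {E}
  H5: {E}
No 2 sites suffice: every size-2 union leaves at least one demand point uncovered.
But {H1, H2, H3} covers everything, so the minimum is 3.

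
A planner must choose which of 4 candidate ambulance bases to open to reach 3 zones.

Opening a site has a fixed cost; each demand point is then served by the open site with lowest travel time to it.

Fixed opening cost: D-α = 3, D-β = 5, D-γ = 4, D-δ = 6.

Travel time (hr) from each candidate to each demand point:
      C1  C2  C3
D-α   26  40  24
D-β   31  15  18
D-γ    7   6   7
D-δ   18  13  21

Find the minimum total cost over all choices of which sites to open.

Open {D-γ}: assign each demand point to its cheapest open site.
  C1→D-γ 7, C2→D-γ 6, C3→D-γ 7
  travel time 20, fixed 4 → total 24.
Compare {D-α, D-γ}: travel time 20 + fixed 7 = 27.
Compare {D-β, D-γ}: travel time 20 + fixed 9 = 29.
Compare {D-γ, D-δ}: travel time 20 + fixed 10 = 30.
All other subsets cost ≥ 27. Minimum total cost: 24.

24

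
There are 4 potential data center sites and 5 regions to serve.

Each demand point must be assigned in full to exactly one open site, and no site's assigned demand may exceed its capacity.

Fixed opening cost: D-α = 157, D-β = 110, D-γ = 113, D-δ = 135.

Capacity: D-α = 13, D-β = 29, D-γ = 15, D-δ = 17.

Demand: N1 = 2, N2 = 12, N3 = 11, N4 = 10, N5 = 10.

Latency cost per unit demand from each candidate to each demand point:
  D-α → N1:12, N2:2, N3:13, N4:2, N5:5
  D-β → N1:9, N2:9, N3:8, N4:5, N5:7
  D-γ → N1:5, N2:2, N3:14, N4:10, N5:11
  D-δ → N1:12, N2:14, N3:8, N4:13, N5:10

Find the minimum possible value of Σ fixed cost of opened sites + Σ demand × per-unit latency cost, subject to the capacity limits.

592

Open {D-α, D-β, D-γ}; cheapest assignment that respects the capacities:
  D-α (cap 13, load 10): N4 — cost 10×2 = 20
  D-β (cap 29, load 21): N3, N5 — cost 11×8 + 10×7 = 158
  D-γ (cap 15, load 14): N1, N2 — cost 2×5 + 12×2 = 34
  Shipping 212, fixed 380 → total 592.
  Any other capacity-feasible assignment to {D-α, D-β, D-γ} ships for at least 212.
Compare {D-β, D-γ, D-δ}: its best feasible assignment gives total 600.
Compare {D-α, D-β, D-δ}: its best feasible assignment gives total 652.
Every other set of open sites that can feasibly serve all demand totals ≥ 600 even under its best assignment. Minimum: 592.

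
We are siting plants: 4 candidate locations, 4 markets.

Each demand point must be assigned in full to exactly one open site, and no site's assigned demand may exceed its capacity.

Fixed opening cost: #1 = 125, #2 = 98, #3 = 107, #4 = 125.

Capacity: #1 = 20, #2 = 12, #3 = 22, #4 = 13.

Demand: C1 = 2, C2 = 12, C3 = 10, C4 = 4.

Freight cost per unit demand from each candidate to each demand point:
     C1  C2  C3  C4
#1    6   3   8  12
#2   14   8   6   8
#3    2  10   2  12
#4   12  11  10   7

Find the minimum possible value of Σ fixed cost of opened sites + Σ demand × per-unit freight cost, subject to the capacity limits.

Open {#1, #3}; cheapest assignment that respects the capacities:
  #1 (cap 20, load 16): C2, C4 — cost 12×3 + 4×12 = 84
  #3 (cap 22, load 12): C1, C3 — cost 2×2 + 10×2 = 24
  Shipping 108, fixed 232 → total 340.
  Any other capacity-feasible assignment to {#1, #3} ships for at least 108.
Compare {#2, #3}: its best feasible assignment gives total 373.
Compare {#1, #2}: its best feasible assignment gives total 379.
Every other set of open sites that can feasibly serve all demand totals ≥ 373 even under its best assignment. Minimum: 340.

340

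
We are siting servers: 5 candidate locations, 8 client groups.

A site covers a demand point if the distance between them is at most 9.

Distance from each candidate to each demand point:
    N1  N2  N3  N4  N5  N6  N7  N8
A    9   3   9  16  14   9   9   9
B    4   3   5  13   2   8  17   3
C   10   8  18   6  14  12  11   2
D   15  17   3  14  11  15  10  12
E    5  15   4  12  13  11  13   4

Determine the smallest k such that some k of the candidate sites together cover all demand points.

3

Coverage sets (demand points within 9 of each site):
  A: {N1, N2, N3, N6, N7, N8}
  B: {N1, N2, N3, N5, N6, N8}
  C: {N2, N4, N8}
  D: {N3}
  E: {N1, N3, N8}
No 2 sites suffice: every size-2 union leaves at least one demand point uncovered.
But {A, B, C} covers everything, so the minimum is 3.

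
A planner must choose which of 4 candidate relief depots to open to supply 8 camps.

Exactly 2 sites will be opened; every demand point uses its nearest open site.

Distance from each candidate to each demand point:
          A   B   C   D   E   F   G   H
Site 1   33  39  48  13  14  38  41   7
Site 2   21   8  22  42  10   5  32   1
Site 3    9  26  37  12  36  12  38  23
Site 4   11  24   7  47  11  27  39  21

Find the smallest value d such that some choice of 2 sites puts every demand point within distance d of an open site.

Open {Site 1, Site 2}.
  Farthest demand point is G at distance 32 (to Site 2); all others are ≤ 32.
With {Site 2, Site 3} the worst case is 32.
With {Site 1, Site 3} the worst case is 38.
No size-2 selection achieves below 32.

32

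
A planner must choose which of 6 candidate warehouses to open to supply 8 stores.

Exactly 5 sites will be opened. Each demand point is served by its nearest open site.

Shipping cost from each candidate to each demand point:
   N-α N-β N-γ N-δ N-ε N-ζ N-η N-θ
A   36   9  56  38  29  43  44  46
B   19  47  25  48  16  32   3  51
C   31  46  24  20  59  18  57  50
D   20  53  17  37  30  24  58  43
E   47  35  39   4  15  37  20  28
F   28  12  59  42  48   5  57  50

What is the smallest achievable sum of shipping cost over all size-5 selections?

100

Open {A, B, D, E, F}.
  N-α→B 19, N-β→A 9, N-γ→D 17, N-δ→E 4, N-ε→E 15, N-ζ→F 5, N-η→B 3, N-θ→E 28  ⇒ total 100.
Compare {B, C, D, E, F}: total 103.
Compare {A, B, C, E, F}: total 107.
No size-5 selection does better; minimum is 100.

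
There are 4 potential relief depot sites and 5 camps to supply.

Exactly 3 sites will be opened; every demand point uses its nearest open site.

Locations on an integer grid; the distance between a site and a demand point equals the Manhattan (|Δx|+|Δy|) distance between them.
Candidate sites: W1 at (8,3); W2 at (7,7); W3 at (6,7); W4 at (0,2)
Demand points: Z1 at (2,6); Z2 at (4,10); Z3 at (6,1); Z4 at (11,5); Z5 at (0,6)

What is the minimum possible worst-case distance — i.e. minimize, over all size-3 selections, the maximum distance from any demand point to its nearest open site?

5

Open {W1, W3, W4}.
  Farthest demand point is Z1 at distance 5 (to W3); all others are ≤ 5.
With {W1, W2, W4} the worst case is 6.
With {W2, W3, W4} the worst case is 6.
No size-3 selection achieves below 5.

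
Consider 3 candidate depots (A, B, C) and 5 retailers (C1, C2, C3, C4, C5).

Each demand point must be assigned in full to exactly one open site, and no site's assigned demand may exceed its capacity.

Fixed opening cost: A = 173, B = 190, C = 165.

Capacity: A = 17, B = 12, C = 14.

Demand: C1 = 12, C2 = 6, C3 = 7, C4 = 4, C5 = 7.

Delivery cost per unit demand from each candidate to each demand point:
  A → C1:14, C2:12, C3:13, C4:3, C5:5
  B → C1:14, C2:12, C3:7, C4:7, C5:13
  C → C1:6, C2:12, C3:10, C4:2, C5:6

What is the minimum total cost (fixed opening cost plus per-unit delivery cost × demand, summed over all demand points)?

768

Open {A, B, C}; cheapest assignment that respects the capacities:
  A (cap 17, load 17): C2, C4, C5 — cost 6×12 + 4×3 + 7×5 = 119
  B (cap 12, load 7): C3 — cost 7×7 = 49
  C (cap 14, load 12): C1 — cost 12×6 = 72
  Shipping 240, fixed 528 → total 768.
  Any other capacity-feasible assignment to {A, B, C} ships for at least 240.
Total demand is 36 and no other set of sites has combined capacity ≥ 36, so {A, B, C} is the only feasible choice of open sites. Minimum: 768.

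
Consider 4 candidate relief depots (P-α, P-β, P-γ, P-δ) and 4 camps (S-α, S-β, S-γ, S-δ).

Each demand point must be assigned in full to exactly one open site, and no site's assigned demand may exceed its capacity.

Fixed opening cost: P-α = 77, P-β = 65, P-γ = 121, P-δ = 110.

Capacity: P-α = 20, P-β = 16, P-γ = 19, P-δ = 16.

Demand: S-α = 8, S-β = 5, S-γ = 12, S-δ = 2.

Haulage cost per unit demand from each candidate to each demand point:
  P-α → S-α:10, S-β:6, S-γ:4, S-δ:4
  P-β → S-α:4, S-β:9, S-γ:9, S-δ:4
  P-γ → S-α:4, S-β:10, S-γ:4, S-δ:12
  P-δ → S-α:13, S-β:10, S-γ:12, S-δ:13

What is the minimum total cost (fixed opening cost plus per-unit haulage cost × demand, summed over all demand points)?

260

Open {P-α, P-β}; cheapest assignment that respects the capacities:
  P-α (cap 20, load 19): S-β, S-γ, S-δ — cost 5×6 + 12×4 + 2×4 = 86
  P-β (cap 16, load 8): S-α — cost 8×4 = 32
  Shipping 118, fixed 142 → total 260.
  Any other capacity-feasible assignment to {P-α, P-β} ships for at least 118.
Compare {P-α, P-γ}: its best feasible assignment gives total 316.
Compare {P-β, P-γ}: its best feasible assignment gives total 319.
Every other set of open sites that can feasibly serve all demand totals ≥ 316 even under its best assignment. Minimum: 260.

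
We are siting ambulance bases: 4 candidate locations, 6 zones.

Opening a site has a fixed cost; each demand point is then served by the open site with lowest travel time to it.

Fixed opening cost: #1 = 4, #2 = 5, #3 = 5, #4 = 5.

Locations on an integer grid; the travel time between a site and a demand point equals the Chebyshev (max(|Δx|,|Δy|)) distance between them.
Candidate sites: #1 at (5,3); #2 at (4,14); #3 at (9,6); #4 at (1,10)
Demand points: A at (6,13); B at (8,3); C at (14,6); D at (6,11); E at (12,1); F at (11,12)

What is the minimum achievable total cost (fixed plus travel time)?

Open {#2, #3}: assign each demand point to its cheapest open site.
  A→#2 2, B→#3 3, C→#3 5, D→#2 3, E→#3 5, F→#3 6
  travel time 24, fixed 10 → total 34.
Compare {#3}: travel time 31 + fixed 5 = 36.
Compare {#1, #2, #3}: travel time 24 + fixed 14 = 38.
Compare {#3, #4}: travel time 29 + fixed 10 = 39.
All other subsets cost ≥ 36. Minimum total cost: 34.

34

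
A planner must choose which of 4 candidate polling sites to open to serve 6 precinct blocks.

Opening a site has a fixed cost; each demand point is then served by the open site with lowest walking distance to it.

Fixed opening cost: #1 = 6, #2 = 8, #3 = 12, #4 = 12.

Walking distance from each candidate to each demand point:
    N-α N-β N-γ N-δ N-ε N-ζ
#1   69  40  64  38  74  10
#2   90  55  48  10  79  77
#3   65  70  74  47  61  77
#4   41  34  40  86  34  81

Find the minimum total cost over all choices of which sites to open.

Open {#1, #2, #4}: assign each demand point to its cheapest open site.
  N-α→#4 41, N-β→#4 34, N-γ→#4 40, N-δ→#2 10, N-ε→#4 34, N-ζ→#1 10
  walking distance 169, fixed 26 → total 195.
Compare {#1, #2, #3, #4}: walking distance 169 + fixed 38 = 207.
Compare {#1, #4}: walking distance 197 + fixed 18 = 215.
Compare {#1, #3, #4}: walking distance 197 + fixed 30 = 227.
All other subsets cost ≥ 207. Minimum total cost: 195.

195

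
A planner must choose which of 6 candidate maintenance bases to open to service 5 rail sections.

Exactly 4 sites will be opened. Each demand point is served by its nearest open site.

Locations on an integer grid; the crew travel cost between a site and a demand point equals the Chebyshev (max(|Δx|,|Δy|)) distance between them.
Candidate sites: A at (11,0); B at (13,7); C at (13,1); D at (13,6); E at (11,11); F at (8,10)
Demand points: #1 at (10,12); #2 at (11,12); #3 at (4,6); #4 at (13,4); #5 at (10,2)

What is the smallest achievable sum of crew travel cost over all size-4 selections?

Open {A, D, E, F}.
  #1→E 1, #2→E 1, #3→F 4, #4→D 2, #5→A 2  ⇒ total 10.
Compare {A, B, E, F}: total 11.
Compare {A, C, E, F}: total 11.
No size-4 selection does better; minimum is 10.

10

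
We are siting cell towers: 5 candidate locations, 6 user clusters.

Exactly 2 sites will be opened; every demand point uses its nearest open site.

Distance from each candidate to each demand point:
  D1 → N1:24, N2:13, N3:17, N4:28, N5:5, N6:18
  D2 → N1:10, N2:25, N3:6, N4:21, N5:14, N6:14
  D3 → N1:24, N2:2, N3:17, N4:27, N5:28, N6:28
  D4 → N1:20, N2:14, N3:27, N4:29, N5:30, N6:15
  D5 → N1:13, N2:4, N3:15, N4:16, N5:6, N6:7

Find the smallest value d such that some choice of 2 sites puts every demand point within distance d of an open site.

16

Open {D1, D5}.
  Farthest demand point is N4 at distance 16 (to D5); all others are ≤ 16.
With {D2, D5} the worst case is 16.
With {D3, D5} the worst case is 16.
No size-2 selection achieves below 16.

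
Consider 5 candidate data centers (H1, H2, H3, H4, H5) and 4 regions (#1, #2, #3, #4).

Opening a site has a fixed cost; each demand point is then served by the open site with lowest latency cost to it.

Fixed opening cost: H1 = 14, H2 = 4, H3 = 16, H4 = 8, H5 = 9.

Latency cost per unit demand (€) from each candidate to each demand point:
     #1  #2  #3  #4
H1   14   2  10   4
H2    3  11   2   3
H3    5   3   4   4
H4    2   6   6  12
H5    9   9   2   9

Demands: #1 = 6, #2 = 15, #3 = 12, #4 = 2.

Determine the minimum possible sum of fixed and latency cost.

96

Open {H1, H2}: assign each demand point to its cheapest open site.
  #1→H2 6×3=18, #2→H1 15×2=30, #3→H2 12×2=24, #4→H2 2×3=6
  latency cost 78, fixed 18 → total 96.
Compare {H1, H2, H4}: latency cost 72 + fixed 26 = 98.
Compare {H1, H2, H5}: latency cost 78 + fixed 27 = 105.
Compare {H1, H4, H5}: latency cost 74 + fixed 31 = 105.
All other subsets cost ≥ 98. Minimum total cost: 96.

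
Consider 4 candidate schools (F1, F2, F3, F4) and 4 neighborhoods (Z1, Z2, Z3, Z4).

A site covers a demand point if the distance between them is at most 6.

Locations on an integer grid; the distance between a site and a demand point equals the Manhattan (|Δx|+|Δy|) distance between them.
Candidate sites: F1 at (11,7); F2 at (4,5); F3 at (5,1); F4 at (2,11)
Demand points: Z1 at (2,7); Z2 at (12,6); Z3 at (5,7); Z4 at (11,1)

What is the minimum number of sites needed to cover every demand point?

Coverage sets (demand points within 6 of each site):
  F1: {Z2, Z3, Z4}
  F2: {Z1, Z3}
  F3: {Z3, Z4}
  F4: {Z1}
No single site covers all 4 demand points.
But {F1, F2} covers everything, so the minimum is 2.

2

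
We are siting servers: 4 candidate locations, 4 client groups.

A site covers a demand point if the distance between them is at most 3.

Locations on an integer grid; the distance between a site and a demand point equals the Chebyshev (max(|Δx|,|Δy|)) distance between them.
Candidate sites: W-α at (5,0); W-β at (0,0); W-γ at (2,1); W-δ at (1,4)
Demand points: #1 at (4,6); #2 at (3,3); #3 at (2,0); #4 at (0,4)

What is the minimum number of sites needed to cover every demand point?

2

Coverage sets (demand points within 3 of each site):
  W-α: {#2, #3}
  W-β: {#2, #3}
  W-γ: {#2, #3, #4}
  W-δ: {#1, #2, #4}
No single site covers all 4 demand points.
But {W-α, W-δ} covers everything, so the minimum is 2.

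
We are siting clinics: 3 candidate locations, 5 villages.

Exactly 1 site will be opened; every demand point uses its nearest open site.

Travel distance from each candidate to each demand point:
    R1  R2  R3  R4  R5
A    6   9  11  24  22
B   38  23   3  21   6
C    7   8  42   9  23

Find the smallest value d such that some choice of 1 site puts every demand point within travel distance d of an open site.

Open {A}.
  Farthest demand point is R4 at travel distance 24 (to A); all others are ≤ 24.
With {B} the worst case is 38.
With {C} the worst case is 42.
No size-1 selection achieves below 24.

24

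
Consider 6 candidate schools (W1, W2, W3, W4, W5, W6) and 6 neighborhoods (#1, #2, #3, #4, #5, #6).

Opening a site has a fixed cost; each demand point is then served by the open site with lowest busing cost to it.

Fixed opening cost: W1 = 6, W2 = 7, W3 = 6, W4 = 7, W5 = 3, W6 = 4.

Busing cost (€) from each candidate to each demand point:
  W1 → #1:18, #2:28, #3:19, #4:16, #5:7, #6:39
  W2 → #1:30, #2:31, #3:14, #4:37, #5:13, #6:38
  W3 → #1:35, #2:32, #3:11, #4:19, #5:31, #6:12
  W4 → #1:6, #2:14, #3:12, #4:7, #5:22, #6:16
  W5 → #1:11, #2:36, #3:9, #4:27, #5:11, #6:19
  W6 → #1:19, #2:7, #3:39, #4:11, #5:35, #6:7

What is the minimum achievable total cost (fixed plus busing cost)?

61

Open {W4, W5, W6}: assign each demand point to its cheapest open site.
  #1→W4 6, #2→W6 7, #3→W5 9, #4→W4 7, #5→W5 11, #6→W6 7
  busing cost 47, fixed 14 → total 61.
Compare {W5, W6}: busing cost 56 + fixed 7 = 63.
Compare {W1, W4, W6}: busing cost 46 + fixed 17 = 63.
Compare {W1, W4, W5, W6}: busing cost 43 + fixed 20 = 63.
All other subsets cost ≥ 63. Minimum total cost: 61.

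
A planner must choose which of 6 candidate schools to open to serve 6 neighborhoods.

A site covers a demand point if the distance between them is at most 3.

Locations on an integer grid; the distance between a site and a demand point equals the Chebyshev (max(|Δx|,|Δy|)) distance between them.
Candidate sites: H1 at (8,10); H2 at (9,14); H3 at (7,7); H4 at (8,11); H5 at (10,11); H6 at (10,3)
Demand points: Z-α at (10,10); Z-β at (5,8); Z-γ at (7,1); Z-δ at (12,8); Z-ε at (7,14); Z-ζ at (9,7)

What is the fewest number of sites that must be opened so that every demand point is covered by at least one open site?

Coverage sets (demand points within 3 of each site):
  H1: {Z-α, Z-β, Z-ζ}
  H2: {Z-ε}
  H3: {Z-α, Z-β, Z-ζ}
  H4: {Z-α, Z-β, Z-ε}
  H5: {Z-α, Z-δ, Z-ε}
  H6: {Z-γ}
No 2 sites suffice: every size-2 union leaves at least one demand point uncovered.
But {H1, H5, H6} covers everything, so the minimum is 3.

3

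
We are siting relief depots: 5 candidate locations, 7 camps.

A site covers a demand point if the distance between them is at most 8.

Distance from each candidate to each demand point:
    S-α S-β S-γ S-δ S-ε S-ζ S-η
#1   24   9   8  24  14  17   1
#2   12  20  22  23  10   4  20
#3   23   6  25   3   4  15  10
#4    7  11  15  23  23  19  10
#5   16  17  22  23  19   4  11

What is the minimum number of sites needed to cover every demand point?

Coverage sets (demand points within 8 of each site):
  #1: {S-γ, S-η}
  #2: {S-ζ}
  #3: {S-β, S-δ, S-ε}
  #4: {S-α}
  #5: {S-ζ}
No 3 sites suffice: every size-3 union leaves at least one demand point uncovered.
But {#1, #2, #3, #4} covers everything, so the minimum is 4.

4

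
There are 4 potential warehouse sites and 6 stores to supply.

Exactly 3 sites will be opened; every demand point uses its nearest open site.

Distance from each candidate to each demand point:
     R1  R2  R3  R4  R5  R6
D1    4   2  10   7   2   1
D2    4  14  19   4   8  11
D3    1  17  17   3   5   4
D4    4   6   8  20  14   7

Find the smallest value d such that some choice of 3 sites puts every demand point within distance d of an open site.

Open {D1, D2, D4}.
  Farthest demand point is R3 at distance 8 (to D4); all others are ≤ 8.
With {D1, D3, D4} the worst case is 8.
With {D2, D3, D4} the worst case is 8.
No size-3 selection achieves below 8.

8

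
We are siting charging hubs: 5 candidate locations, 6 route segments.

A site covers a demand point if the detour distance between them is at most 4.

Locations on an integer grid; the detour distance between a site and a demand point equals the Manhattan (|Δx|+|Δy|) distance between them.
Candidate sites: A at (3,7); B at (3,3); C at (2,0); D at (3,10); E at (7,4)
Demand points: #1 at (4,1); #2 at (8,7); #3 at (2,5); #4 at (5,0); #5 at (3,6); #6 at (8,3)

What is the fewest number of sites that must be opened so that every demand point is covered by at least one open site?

3

Coverage sets (demand points within 4 of each site):
  A: {#3, #5}
  B: {#1, #3, #5}
  C: {#1, #4}
  D: {#5}
  E: {#2, #6}
No 2 sites suffice: every size-2 union leaves at least one demand point uncovered.
But {A, C, E} covers everything, so the minimum is 3.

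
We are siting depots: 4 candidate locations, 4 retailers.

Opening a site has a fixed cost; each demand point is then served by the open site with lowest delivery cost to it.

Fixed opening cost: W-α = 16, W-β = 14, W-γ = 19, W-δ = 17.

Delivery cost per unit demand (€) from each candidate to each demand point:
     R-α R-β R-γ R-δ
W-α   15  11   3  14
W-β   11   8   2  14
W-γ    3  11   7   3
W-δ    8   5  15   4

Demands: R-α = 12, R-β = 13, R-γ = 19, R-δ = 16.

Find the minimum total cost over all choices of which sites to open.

237

Open {W-β, W-γ, W-δ}: assign each demand point to its cheapest open site.
  R-α→W-γ 12×3=36, R-β→W-δ 13×5=65, R-γ→W-β 19×2=38, R-δ→W-γ 16×3=48
  delivery cost 187, fixed 50 → total 237.
Compare {W-α, W-β, W-γ, W-δ}: delivery cost 187 + fixed 66 = 253.
Compare {W-α, W-γ, W-δ}: delivery cost 206 + fixed 52 = 258.
Compare {W-β, W-γ}: delivery cost 226 + fixed 33 = 259.
All other subsets cost ≥ 253. Minimum total cost: 237.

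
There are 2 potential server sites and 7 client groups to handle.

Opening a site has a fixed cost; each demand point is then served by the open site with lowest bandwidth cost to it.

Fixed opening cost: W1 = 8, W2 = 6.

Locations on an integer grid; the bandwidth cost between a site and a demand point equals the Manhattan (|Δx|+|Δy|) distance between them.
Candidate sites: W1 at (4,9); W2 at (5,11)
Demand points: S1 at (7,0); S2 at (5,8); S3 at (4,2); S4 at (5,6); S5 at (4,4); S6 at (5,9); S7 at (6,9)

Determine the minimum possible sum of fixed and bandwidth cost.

Open {W1}: assign each demand point to its cheapest open site.
  S1→W1 12, S2→W1 2, S3→W1 7, S4→W1 4, S5→W1 5, S6→W1 1, S7→W1 2
  bandwidth cost 33, fixed 8 → total 41.
Compare {W1, W2}: bandwidth cost 33 + fixed 14 = 47.
Compare {W2}: bandwidth cost 44 + fixed 6 = 50.

41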